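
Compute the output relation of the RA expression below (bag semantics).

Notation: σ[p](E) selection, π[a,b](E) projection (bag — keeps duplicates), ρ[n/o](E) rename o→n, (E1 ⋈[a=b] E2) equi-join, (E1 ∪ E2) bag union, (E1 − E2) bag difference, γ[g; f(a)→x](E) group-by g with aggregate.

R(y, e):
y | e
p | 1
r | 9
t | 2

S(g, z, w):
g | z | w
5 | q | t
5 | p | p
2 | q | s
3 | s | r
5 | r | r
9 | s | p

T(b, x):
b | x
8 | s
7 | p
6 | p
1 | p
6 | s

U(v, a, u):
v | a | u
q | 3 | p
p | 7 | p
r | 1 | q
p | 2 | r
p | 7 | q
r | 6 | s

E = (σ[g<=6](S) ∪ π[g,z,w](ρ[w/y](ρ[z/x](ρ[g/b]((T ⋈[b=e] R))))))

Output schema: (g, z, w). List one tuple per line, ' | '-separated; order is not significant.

Row counts bottom-up:
  S → 6
  σ[g<=6](S) → 5
  T → 5
  R → 3
  (T ⋈[b=e] R) → 1
  ρ[g/b]((T ⋈[b=e] R)) → 1
  ρ[z/x](ρ[g/b]((T ⋈[b=e] R))) → 1
  ρ[w/y](ρ[z/x](ρ[g/b]((T ⋈[b=e] R)))) → 1
  π[g,z,w](ρ[w/y](ρ[z/x](ρ[g/b]((T ⋈[b=e] R))))) → 1
  (σ[g<=6](S) ∪ π[g,z,w](ρ[w/y](ρ[z/x](ρ[g/b]((T ⋈[b=e] R)))))) → 6

== RESULT ==
g | z | w
1 | p | p
2 | q | s
3 | s | r
5 | p | p
5 | q | t
5 | r | r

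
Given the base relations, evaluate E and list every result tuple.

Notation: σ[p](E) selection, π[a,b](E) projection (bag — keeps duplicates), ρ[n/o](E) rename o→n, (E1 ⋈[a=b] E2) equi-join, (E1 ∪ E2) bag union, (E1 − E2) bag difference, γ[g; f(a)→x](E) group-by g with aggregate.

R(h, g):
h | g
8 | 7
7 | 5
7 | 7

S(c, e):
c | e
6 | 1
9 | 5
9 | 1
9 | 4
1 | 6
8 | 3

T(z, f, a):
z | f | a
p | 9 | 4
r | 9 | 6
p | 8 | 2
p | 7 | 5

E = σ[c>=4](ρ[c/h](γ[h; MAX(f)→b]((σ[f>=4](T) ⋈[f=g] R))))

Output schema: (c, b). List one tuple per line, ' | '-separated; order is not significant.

Per-node cardinality:
  T → 4
  σ[f>=4](T) → 4
  R → 3
  (σ[f>=4](T) ⋈[f=g] R) → 2
  γ[h; MAX(f)→b]((σ[f>=4](T) ⋈[f=g] R)) → 2
  ρ[c/h](γ[h; MAX(f)→b]((σ[f>=4](T) ⋈[f=g] R))) → 2
  σ[c>=4](ρ[c/h](γ[h; MAX(f)→b]((σ[f>=4](T) ⋈[f=g] R)))) → 2

== RESULT ==
c | b
7 | 7
8 | 7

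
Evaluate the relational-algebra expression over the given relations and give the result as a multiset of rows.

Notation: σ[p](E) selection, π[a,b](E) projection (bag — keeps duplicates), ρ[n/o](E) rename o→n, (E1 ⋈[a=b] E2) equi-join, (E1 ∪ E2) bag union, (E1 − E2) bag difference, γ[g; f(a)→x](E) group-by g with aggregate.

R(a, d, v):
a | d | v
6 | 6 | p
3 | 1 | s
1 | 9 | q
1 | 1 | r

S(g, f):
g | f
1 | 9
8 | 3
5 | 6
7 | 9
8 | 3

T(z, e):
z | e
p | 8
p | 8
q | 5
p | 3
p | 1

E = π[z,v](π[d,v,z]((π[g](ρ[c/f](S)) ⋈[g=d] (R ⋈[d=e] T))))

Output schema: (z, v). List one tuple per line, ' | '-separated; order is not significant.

Row counts bottom-up:
  S → 5
  ρ[c/f](S) → 5
  π[g](ρ[c/f](S)) → 5
  R → 4
  T → 5
  (R ⋈[d=e] T) → 2
  (π[g](ρ[c/f](S)) ⋈[g=d] (R ⋈[d=e] T)) → 2
  π[d,v,z]((π[g](ρ[c/f](S)) ⋈[g=d] (R ⋈[d=e] T))) → 2
  π[z,v](π[d,v,z]((π[g](ρ[c/f](S)) ⋈[g=d] (R ⋈[d=e] T)))) → 2

== RESULT ==
z | v
p | r
p | s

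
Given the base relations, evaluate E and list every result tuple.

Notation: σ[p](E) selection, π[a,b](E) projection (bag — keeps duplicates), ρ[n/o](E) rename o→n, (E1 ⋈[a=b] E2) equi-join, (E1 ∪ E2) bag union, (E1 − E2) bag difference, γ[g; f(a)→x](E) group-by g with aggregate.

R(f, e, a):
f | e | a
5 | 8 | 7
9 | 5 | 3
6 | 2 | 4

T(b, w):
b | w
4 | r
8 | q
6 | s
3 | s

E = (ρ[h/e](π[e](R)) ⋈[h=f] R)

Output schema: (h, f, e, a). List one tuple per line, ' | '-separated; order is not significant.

Row counts bottom-up:
  R → 3
  π[e](R) → 3
  ρ[h/e](π[e](R)) → 3
  R → 3
  (ρ[h/e](π[e](R)) ⋈[h=f] R) → 1

== RESULT ==
h | f | e | a
5 | 5 | 8 | 7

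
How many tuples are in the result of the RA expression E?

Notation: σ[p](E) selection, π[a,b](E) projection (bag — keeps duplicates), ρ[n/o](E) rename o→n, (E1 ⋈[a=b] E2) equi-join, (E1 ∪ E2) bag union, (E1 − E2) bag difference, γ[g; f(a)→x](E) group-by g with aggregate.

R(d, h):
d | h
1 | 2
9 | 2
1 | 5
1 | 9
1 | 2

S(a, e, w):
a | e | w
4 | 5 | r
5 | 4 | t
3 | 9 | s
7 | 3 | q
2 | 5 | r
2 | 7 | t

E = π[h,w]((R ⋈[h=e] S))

Per-node cardinality:
  R → 5
  S → 6
  (R ⋈[h=e] S) → 3
  π[h,w]((R ⋈[h=e] S)) → 3

|E| = 3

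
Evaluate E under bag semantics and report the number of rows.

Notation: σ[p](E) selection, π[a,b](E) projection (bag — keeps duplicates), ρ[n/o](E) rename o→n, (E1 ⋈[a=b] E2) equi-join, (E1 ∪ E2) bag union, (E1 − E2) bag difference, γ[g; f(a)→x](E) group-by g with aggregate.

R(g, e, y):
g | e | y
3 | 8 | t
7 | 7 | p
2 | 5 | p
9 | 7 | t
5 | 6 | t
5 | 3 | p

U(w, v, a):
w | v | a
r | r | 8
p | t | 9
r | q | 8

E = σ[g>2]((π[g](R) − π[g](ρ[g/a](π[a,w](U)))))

Stepwise |·|:
  R → 6
  π[g](R) → 6
  U → 3
  π[a,w](U) → 3
  ρ[g/a](π[a,w](U)) → 3
  π[g](ρ[g/a](π[a,w](U))) → 3
  (π[g](R) − π[g](ρ[g/a](π[a,w](U)))) → 5
  σ[g>2]((π[g](R) − π[g](ρ[g/a](π[a,w](U))))) → 4

|E| = 4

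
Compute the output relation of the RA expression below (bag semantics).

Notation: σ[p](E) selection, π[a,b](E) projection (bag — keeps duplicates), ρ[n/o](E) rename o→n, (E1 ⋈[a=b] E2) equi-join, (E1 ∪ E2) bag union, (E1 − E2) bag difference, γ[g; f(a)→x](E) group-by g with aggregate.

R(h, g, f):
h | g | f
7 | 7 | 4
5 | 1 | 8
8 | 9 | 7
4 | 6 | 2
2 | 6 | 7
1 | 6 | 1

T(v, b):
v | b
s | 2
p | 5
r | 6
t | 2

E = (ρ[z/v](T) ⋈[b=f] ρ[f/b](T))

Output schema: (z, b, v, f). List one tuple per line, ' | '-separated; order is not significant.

Subexpression sizes:
  T → 4
  ρ[z/v](T) → 4
  T → 4
  ρ[f/b](T) → 4
  (ρ[z/v](T) ⋈[b=f] ρ[f/b](T)) → 6

== RESULT ==
z | b | v | f
p | 5 | p | 5
r | 6 | r | 6
s | 2 | s | 2
s | 2 | t | 2
t | 2 | s | 2
t | 2 | t | 2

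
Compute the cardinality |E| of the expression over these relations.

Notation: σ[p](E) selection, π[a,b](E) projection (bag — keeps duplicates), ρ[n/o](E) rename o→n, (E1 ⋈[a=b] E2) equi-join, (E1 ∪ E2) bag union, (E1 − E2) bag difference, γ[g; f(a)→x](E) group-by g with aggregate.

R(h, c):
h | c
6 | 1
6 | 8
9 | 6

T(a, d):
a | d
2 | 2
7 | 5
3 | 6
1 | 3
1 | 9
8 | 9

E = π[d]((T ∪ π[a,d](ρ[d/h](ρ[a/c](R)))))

Row counts bottom-up:
  T → 6
  R → 3
  ρ[a/c](R) → 3
  ρ[d/h](ρ[a/c](R)) → 3
  π[a,d](ρ[d/h](ρ[a/c](R))) → 3
  (T ∪ π[a,d](ρ[d/h](ρ[a/c](R)))) → 9
  π[d]((T ∪ π[a,d](ρ[d/h](ρ[a/c](R))))) → 9

|E| = 9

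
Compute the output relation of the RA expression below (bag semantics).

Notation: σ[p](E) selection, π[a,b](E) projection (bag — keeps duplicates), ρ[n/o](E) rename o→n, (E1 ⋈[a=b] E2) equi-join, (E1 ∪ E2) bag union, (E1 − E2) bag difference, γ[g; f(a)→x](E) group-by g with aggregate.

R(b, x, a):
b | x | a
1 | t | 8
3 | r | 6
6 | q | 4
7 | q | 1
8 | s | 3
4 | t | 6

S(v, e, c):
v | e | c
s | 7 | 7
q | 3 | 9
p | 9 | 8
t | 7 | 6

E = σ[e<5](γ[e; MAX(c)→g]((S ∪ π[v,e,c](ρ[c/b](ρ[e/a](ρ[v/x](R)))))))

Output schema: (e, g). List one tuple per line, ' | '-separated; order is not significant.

Stepwise |·|:
  S → 4
  R → 6
  ρ[v/x](R) → 6
  ρ[e/a](ρ[v/x](R)) → 6
  ρ[c/b](ρ[e/a](ρ[v/x](R))) → 6
  π[v,e,c](ρ[c/b](ρ[e/a](ρ[v/x](R)))) → 6
  (S ∪ π[v,e,c](ρ[c/b](ρ[e/a](ρ[v/x](R))))) → 10
  γ[e; MAX(c)→g]((S ∪ π[v,e,c](ρ[c/b](ρ[e/a](ρ[v/x](R)))))) → 7
  σ[e<5](γ[e; MAX(c)→g]((S ∪ π[v,e,c](ρ[c/b](ρ[e/a](ρ[v/x](R))))))) → 3

== RESULT ==
e | g
1 | 7
3 | 9
4 | 6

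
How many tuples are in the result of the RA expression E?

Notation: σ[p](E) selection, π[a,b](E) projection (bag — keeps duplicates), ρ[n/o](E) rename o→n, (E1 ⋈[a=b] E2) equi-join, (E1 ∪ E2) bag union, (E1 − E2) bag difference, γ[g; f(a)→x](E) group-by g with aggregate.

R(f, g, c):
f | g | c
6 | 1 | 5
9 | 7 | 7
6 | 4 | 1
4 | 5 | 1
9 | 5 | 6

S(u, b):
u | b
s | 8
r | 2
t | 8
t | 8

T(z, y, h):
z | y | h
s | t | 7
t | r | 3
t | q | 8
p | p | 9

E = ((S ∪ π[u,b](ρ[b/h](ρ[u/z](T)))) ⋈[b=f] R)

Row counts bottom-up:
  S → 4
  T → 4
  ρ[u/z](T) → 4
  ρ[b/h](ρ[u/z](T)) → 4
  π[u,b](ρ[b/h](ρ[u/z](T))) → 4
  (S ∪ π[u,b](ρ[b/h](ρ[u/z](T)))) → 8
  R → 5
  ((S ∪ π[u,b](ρ[b/h](ρ[u/z](T)))) ⋈[b=f] R) → 2

|E| = 2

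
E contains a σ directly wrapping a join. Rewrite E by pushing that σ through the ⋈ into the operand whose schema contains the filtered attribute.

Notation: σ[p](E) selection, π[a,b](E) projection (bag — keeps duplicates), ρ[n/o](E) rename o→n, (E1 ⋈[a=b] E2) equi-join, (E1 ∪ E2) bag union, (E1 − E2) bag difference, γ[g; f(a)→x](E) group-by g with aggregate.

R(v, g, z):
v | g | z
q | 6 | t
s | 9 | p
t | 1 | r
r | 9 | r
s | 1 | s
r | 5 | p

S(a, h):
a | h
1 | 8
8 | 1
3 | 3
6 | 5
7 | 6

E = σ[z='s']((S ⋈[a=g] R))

σ filters on z, owned by the right side.
E' = (S ⋈[a=g] σ[z='s'](R))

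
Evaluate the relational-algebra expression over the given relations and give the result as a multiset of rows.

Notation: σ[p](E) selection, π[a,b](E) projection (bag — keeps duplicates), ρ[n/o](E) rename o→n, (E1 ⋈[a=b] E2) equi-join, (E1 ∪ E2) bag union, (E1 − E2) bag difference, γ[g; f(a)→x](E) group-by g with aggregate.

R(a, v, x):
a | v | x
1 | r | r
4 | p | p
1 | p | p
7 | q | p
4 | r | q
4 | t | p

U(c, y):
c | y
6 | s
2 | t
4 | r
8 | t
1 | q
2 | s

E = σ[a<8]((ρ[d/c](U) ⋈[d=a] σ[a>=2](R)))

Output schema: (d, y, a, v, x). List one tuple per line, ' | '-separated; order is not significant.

Per-node cardinality:
  U → 6
  ρ[d/c](U) → 6
  R → 6
  σ[a>=2](R) → 4
  (ρ[d/c](U) ⋈[d=a] σ[a>=2](R)) → 3
  σ[a<8]((ρ[d/c](U) ⋈[d=a] σ[a>=2](R))) → 3

== RESULT ==
d | y | a | v | x
4 | r | 4 | p | p
4 | r | 4 | r | q
4 | r | 4 | t | p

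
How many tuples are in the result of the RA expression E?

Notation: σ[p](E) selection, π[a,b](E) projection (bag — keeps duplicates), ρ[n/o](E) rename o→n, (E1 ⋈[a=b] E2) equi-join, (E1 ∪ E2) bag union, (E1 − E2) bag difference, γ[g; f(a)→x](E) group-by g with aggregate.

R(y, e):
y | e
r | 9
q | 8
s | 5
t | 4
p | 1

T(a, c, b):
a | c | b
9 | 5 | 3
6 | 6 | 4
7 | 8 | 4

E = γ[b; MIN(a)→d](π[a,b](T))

Per-node cardinality:
  T → 3
  π[a,b](T) → 3
  γ[b; MIN(a)→d](π[a,b](T)) → 2

|E| = 2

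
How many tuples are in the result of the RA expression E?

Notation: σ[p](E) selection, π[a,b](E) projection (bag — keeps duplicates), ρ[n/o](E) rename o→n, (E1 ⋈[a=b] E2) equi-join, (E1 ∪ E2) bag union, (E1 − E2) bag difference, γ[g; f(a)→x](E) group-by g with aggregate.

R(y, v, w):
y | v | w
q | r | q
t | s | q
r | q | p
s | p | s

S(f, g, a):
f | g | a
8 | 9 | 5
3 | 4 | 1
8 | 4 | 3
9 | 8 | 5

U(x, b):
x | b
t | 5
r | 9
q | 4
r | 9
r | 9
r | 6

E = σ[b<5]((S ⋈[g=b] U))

Stepwise |·|:
  S → 4
  U → 6
  (S ⋈[g=b] U) → 5
  σ[b<5]((S ⋈[g=b] U)) → 2

|E| = 2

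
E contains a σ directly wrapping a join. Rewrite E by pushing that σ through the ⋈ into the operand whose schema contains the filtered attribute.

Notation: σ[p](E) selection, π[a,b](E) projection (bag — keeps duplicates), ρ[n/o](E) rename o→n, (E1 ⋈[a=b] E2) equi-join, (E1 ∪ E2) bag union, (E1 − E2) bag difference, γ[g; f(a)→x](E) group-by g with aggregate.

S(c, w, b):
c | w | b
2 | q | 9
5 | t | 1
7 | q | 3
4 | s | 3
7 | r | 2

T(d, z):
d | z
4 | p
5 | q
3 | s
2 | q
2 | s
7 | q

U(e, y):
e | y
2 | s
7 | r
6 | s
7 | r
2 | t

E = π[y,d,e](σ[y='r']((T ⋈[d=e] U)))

σ filters on y, owned by the right side.
E' = π[y,d,e]((T ⋈[d=e] σ[y='r'](U)))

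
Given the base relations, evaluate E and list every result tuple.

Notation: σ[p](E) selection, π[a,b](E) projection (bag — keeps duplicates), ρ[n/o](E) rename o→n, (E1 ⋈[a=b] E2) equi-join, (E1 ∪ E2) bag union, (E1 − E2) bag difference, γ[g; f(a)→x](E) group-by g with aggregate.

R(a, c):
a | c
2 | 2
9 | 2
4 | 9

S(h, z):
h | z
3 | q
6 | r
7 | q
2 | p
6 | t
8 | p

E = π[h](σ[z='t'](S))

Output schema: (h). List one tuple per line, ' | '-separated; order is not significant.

Per-node cardinality:
  S → 6
  σ[z='t'](S) → 1
  π[h](σ[z='t'](S)) → 1

== RESULT ==
h
6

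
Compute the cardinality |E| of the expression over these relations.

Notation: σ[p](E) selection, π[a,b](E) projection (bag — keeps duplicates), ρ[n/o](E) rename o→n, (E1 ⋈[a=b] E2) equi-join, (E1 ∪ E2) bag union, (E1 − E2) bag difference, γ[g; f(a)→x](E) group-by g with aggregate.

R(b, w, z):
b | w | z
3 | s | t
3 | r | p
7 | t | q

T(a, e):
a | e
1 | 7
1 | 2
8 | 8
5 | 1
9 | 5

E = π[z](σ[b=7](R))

Subexpression sizes:
  R → 3
  σ[b=7](R) → 1
  π[z](σ[b=7](R)) → 1

|E| = 1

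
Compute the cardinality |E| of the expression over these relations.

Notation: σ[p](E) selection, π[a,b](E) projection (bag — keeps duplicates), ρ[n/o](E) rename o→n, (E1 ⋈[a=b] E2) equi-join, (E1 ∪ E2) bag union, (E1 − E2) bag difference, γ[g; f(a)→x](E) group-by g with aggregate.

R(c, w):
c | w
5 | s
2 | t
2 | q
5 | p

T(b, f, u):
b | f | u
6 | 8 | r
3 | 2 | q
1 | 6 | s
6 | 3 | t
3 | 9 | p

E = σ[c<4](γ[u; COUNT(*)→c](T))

Stepwise |·|:
  T → 5
  γ[u; COUNT(*)→c](T) → 5
  σ[c<4](γ[u; COUNT(*)→c](T)) → 5

|E| = 5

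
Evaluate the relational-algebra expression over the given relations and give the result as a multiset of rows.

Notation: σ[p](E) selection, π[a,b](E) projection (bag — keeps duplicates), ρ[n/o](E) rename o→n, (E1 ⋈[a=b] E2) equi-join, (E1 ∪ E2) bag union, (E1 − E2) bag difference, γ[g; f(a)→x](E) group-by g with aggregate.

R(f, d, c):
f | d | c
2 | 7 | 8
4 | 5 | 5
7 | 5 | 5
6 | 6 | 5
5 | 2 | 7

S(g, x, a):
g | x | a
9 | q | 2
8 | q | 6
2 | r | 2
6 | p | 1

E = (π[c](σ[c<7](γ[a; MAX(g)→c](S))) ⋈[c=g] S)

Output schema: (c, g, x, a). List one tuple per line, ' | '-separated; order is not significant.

Per-node cardinality:
  S → 4
  γ[a; MAX(g)→c](S) → 3
  σ[c<7](γ[a; MAX(g)→c](S)) → 1
  π[c](σ[c<7](γ[a; MAX(g)→c](S))) → 1
  S → 4
  (π[c](σ[c<7](γ[a; MAX(g)→c](S))) ⋈[c=g] S) → 1

== RESULT ==
c | g | x | a
6 | 6 | p | 1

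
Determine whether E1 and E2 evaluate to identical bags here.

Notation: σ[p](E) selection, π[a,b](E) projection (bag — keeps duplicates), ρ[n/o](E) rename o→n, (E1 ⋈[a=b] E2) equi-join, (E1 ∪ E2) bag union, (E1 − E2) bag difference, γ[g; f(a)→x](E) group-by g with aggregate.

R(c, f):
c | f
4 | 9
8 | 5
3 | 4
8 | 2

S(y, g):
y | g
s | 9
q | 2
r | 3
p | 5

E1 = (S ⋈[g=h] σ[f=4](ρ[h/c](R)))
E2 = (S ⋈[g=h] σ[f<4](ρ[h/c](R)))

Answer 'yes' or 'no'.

E1 subexpression sizes:
  S → 4
  R → 4
  ρ[h/c](R) → 4
  σ[f=4](ρ[h/c](R)) → 1
  (S ⋈[g=h] σ[f=4](ρ[h/c](R))) → 1
E2 subexpression sizes:
  S → 4
  R → 4
  ρ[h/c](R) → 4
  σ[f<4](ρ[h/c](R)) → 1
  (S ⋈[g=h] σ[f<4](ρ[h/c](R))) → 0

E1 result:
y | g | h | f
r | 3 | 3 | 4
E2 result:
y | g | h | f
(0 rows)
Witness: ('r', 3, 3, 4) appears 1× in E1 but 0× in E2.

no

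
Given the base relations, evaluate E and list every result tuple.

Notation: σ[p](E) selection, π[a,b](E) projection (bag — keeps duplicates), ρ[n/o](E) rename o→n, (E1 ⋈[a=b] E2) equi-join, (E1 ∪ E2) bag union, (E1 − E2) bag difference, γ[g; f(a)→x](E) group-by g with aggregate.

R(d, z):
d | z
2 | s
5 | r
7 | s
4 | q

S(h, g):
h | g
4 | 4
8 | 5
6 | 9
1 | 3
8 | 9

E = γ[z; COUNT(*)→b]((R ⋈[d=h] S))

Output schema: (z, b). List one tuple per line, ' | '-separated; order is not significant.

Row counts bottom-up:
  R → 4
  S → 5
  (R ⋈[d=h] S) → 1
  γ[z; COUNT(*)→b]((R ⋈[d=h] S)) → 1

== RESULT ==
z | b
q | 1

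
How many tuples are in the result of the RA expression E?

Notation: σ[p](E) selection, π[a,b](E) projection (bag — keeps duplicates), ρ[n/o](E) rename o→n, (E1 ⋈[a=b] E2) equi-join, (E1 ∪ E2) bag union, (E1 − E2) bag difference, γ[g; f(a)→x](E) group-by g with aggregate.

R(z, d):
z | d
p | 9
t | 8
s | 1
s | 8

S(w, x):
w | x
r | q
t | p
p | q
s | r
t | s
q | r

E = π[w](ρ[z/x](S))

Row counts bottom-up:
  S → 6
  ρ[z/x](S) → 6
  π[w](ρ[z/x](S)) → 6

|E| = 6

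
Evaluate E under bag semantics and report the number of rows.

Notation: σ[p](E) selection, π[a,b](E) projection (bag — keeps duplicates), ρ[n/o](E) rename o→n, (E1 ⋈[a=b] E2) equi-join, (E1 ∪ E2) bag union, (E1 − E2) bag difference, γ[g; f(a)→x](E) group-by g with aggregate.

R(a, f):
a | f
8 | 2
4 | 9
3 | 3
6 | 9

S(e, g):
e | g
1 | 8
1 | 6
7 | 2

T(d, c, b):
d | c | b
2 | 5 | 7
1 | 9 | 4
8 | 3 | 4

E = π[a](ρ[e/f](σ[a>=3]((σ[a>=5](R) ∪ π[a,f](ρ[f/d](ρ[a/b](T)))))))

Row counts bottom-up:
  R → 4
  σ[a>=5](R) → 2
  T → 3
  ρ[a/b](T) → 3
  ρ[f/d](ρ[a/b](T)) → 3
  π[a,f](ρ[f/d](ρ[a/b](T))) → 3
  (σ[a>=5](R) ∪ π[a,f](ρ[f/d](ρ[a/b](T)))) → 5
  σ[a>=3]((σ[a>=5](R) ∪ π[a,f](ρ[f/d](ρ[a/b](T))))) → 5
  ρ[e/f](σ[a>=3]((σ[a>=5](R) ∪ π[a,f](ρ[f/d](ρ[a/b](T)))))) → 5
  π[a](ρ[e/f](σ[a>=3]((σ[a>=5](R) ∪ π[a,f](ρ[f/d](ρ[a/b](T))))))) → 5

|E| = 5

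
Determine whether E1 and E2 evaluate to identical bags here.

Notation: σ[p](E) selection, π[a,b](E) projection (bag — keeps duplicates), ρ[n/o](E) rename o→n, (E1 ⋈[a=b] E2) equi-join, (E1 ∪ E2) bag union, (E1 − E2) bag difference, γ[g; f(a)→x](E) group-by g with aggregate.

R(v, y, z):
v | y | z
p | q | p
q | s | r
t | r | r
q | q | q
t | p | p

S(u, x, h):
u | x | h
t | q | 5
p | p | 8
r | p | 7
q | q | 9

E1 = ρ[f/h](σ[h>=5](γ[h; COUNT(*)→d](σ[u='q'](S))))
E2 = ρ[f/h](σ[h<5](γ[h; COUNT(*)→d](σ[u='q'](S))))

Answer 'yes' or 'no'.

E1 subexpression sizes:
  S → 4
  σ[u='q'](S) → 1
  γ[h; COUNT(*)→d](σ[u='q'](S)) → 1
  σ[h>=5](γ[h; COUNT(*)→d](σ[u='q'](S))) → 1
  ρ[f/h](σ[h>=5](γ[h; COUNT(*)→d](σ[u='q'](S)))) → 1
E2 subexpression sizes:
  S → 4
  σ[u='q'](S) → 1
  γ[h; COUNT(*)→d](σ[u='q'](S)) → 1
  σ[h<5](γ[h; COUNT(*)→d](σ[u='q'](S))) → 0
  ρ[f/h](σ[h<5](γ[h; COUNT(*)→d](σ[u='q'](S)))) → 0

E1 result:
f | d
9 | 1
E2 result:
f | d
(0 rows)
Witness: (9, 1) appears 1× in E1 but 0× in E2.

no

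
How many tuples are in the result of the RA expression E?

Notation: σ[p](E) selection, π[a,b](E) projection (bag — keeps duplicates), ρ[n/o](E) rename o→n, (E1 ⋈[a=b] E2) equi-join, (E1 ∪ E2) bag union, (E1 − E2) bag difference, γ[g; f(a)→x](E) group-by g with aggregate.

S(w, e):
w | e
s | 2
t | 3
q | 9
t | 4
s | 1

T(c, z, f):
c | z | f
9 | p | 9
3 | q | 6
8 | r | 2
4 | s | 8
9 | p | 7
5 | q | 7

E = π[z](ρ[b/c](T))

Subexpression sizes:
  T → 6
  ρ[b/c](T) → 6
  π[z](ρ[b/c](T)) → 6

|E| = 6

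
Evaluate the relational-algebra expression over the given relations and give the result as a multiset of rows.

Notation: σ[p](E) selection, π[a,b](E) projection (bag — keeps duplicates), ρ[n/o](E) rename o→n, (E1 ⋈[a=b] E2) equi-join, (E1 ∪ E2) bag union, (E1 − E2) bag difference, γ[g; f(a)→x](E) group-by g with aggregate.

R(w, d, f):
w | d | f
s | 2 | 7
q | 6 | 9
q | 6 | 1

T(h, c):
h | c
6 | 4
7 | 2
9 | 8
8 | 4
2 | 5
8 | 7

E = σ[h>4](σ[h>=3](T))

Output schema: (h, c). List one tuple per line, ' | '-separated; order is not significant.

Per-node cardinality:
  T → 6
  σ[h>=3](T) → 5
  σ[h>4](σ[h>=3](T)) → 5

== RESULT ==
h | c
6 | 4
7 | 2
8 | 4
8 | 7
9 | 8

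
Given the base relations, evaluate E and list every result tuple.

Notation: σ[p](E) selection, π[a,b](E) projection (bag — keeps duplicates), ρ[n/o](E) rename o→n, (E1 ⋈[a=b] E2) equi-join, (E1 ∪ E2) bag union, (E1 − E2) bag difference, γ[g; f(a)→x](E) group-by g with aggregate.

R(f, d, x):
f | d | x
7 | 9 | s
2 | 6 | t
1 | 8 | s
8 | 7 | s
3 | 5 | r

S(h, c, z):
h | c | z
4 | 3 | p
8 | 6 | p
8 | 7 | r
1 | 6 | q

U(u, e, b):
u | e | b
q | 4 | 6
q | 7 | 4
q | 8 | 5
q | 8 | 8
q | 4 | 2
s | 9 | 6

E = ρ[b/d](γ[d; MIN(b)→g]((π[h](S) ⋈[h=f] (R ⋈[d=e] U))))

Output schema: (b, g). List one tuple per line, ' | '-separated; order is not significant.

Per-node cardinality:
  S → 4
  π[h](S) → 4
  R → 5
  U → 6
  (R ⋈[d=e] U) → 4
  (π[h](S) ⋈[h=f] (R ⋈[d=e] U)) → 4
  γ[d; MIN(b)→g]((π[h](S) ⋈[h=f] (R ⋈[d=e] U))) → 2
  ρ[b/d](γ[d; MIN(b)→g]((π[h](S) ⋈[h=f] (R ⋈[d=e] U)))) → 2

== RESULT ==
b | g
7 | 4
8 | 5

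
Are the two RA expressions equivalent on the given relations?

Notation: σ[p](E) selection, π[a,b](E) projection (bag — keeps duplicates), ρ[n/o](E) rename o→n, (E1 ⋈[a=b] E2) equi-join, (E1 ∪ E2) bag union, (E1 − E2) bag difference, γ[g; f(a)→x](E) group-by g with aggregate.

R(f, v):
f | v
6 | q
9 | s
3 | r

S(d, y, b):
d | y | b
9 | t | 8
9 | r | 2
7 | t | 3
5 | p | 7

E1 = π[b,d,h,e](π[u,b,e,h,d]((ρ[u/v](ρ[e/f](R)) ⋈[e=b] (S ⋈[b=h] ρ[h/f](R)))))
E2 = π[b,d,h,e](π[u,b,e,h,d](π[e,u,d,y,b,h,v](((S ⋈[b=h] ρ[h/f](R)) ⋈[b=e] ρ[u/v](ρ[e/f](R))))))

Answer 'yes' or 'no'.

E1 per-node cardinality:
  R → 3
  ρ[e/f](R) → 3
  ρ[u/v](ρ[e/f](R)) → 3
  S → 4
  R → 3
  ρ[h/f](R) → 3
  (S ⋈[b=h] ρ[h/f](R)) → 1
  (ρ[u/v](ρ[e/f](R)) ⋈[e=b] (S ⋈[b=h] ρ[h/f](R))) → 1
  π[u,b,e,h,d]((ρ[u/v](ρ[e/f](R)) ⋈[e=b] (S ⋈[b=h] ρ[h/f](R)))) → 1
  π[b,d,h,e](π[u,b,e,h,d]((ρ[u/v](ρ[e/f](R)) ⋈[e=b] (S ⋈[b=h] ρ[h/f](R))))) → 1
E2 per-node cardinality:
  S → 4
  R → 3
  ρ[h/f](R) → 3
  (S ⋈[b=h] ρ[h/f](R)) → 1
  R → 3
  ρ[e/f](R) → 3
  ρ[u/v](ρ[e/f](R)) → 3
  ((S ⋈[b=h] ρ[h/f](R)) ⋈[b=e] ρ[u/v](ρ[e/f](R))) → 1
  π[e,u,d,y,b,h,v](((S ⋈[b=h] ρ[h/f](R)) ⋈[b=e] ρ[u/v](ρ[e/f](R)))) → 1
  π[u,b,e,h,d](π[e,u,d,y,b,h,v](((S ⋈[b=h] ρ[h/f](R)) ⋈[b=e] ρ[u/v](ρ[e/f](R))))) → 1
  π[b,d,h,e](π[u,b,e,h,d](π[e,u,d,y,b,h,v](((S ⋈[b=h] ρ[h/f](R)) ⋈[b=e] ρ[u/v](ρ[e/f](R)))))) → 1

E1 and E2 produce the same multiset:
b | d | h | e
3 | 7 | 3 | 3

yes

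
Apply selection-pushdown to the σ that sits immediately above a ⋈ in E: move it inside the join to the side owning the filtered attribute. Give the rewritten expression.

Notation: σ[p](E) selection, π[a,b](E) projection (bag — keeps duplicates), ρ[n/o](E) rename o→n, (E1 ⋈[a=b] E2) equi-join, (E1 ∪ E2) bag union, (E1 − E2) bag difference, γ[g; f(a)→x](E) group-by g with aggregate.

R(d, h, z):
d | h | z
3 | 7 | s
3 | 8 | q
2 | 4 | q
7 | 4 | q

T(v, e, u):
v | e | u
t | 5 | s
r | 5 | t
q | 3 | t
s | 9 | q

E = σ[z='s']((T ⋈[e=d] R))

σ filters on z, owned by the right side.
E' = (T ⋈[e=d] σ[z='s'](R))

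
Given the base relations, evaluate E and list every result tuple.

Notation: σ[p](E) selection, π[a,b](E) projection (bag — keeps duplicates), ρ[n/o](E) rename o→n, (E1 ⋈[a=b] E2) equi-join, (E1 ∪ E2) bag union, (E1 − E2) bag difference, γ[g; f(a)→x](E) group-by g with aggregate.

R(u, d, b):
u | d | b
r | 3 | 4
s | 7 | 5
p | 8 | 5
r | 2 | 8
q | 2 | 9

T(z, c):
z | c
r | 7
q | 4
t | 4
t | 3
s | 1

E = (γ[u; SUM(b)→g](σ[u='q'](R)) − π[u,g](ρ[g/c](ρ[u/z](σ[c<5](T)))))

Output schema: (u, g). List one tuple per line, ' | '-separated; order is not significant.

Stepwise |·|:
  R → 5
  σ[u='q'](R) → 1
  γ[u; SUM(b)→g](σ[u='q'](R)) → 1
  T → 5
  σ[c<5](T) → 4
  ρ[u/z](σ[c<5](T)) → 4
  ρ[g/c](ρ[u/z](σ[c<5](T))) → 4
  π[u,g](ρ[g/c](ρ[u/z](σ[c<5](T)))) → 4
  (γ[u; SUM(b)→g](σ[u='q'](R)) − π[u,g](ρ[g/c](ρ[u/z](σ[c<5](T))))) → 1

== RESULT ==
u | g
q | 9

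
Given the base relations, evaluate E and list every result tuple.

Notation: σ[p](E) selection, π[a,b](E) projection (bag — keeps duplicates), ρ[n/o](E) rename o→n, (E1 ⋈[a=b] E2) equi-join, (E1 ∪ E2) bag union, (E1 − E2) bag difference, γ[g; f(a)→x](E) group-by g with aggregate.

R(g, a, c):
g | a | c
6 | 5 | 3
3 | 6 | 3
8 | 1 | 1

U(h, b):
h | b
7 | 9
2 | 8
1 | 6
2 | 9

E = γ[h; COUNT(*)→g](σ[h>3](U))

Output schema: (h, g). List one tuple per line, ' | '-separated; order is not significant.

Per-node cardinality:
  U → 4
  σ[h>3](U) → 1
  γ[h; COUNT(*)→g](σ[h>3](U)) → 1

== RESULT ==
h | g
7 | 1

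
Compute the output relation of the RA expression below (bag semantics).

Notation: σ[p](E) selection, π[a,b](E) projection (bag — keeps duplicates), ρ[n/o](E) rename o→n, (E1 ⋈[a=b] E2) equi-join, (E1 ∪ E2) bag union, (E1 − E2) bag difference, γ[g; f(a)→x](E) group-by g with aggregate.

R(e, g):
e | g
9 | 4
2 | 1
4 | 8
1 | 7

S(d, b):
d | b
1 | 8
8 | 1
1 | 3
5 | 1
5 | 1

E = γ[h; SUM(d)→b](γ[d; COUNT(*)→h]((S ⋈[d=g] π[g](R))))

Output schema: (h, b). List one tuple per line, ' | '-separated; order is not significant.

Per-node cardinality:
  S → 5
  R → 4
  π[g](R) → 4
  (S ⋈[d=g] π[g](R)) → 3
  γ[d; COUNT(*)→h]((S ⋈[d=g] π[g](R))) → 2
  γ[h; SUM(d)→b](γ[d; COUNT(*)→h]((S ⋈[d=g] π[g](R)))) → 2

== RESULT ==
h | b
1 | 8
2 | 1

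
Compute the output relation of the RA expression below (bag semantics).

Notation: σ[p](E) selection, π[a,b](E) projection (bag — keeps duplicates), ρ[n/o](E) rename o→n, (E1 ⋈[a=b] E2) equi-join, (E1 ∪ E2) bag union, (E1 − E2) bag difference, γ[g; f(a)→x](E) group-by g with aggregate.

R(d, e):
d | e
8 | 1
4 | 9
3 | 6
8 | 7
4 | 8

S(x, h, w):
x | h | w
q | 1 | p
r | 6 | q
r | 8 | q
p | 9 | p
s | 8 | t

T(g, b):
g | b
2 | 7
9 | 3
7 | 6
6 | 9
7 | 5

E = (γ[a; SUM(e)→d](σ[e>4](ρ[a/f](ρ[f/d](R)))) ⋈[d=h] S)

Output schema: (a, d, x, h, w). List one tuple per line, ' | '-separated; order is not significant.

Stepwise |·|:
  R → 5
  ρ[f/d](R) → 5
  ρ[a/f](ρ[f/d](R)) → 5
  σ[e>4](ρ[a/f](ρ[f/d](R))) → 4
  γ[a; SUM(e)→d](σ[e>4](ρ[a/f](ρ[f/d](R)))) → 3
  S → 5
  (γ[a; SUM(e)→d](σ[e>4](ρ[a/f](ρ[f/d](R)))) ⋈[d=h] S) → 1

== RESULT ==
a | d | x | h | w
3 | 6 | r | 6 | q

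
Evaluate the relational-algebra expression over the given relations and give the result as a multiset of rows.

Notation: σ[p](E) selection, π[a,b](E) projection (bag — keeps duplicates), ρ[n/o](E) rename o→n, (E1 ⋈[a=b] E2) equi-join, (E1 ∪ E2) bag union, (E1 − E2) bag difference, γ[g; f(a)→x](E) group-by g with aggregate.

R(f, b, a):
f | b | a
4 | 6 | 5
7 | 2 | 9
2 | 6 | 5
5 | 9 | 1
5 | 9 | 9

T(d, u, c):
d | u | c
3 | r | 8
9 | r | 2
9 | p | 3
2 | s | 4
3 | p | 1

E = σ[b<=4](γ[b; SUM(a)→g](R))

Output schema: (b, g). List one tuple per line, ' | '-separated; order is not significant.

Row counts bottom-up:
  R → 5
  γ[b; SUM(a)→g](R) → 3
  σ[b<=4](γ[b; SUM(a)→g](R)) → 1

== RESULT ==
b | g
2 | 9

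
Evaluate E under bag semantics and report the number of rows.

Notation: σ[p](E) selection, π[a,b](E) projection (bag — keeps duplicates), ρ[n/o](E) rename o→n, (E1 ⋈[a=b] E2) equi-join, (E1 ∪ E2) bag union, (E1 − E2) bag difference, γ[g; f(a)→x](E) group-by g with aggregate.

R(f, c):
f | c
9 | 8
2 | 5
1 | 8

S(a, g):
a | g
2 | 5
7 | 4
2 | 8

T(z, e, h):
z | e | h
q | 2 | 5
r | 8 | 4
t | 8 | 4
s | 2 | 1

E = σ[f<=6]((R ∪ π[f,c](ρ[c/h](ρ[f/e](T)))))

Row counts bottom-up:
  R → 3
  T → 4
  ρ[f/e](T) → 4
  ρ[c/h](ρ[f/e](T)) → 4
  π[f,c](ρ[c/h](ρ[f/e](T))) → 4
  (R ∪ π[f,c](ρ[c/h](ρ[f/e](T)))) → 7
  σ[f<=6]((R ∪ π[f,c](ρ[c/h](ρ[f/e](T))))) → 4

|E| = 4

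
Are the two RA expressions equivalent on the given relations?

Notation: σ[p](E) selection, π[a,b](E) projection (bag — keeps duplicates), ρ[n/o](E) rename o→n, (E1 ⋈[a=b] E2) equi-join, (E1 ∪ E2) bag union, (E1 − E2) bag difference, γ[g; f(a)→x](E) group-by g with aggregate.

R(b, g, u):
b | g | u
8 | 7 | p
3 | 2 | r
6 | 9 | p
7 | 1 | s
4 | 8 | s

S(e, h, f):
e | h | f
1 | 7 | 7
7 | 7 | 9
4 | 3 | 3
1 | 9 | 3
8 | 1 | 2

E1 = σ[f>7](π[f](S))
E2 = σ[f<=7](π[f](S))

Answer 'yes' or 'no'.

E1 subexpression sizes:
  S → 5
  π[f](S) → 5
  σ[f>7](π[f](S)) → 1
E2 subexpression sizes:
  S → 5
  π[f](S) → 5
  σ[f<=7](π[f](S)) → 4

E1 result:
f
9
E2 result:
f
2
3
3
7
Witness: (7,) appears 0× in E1 but 1× in E2.

no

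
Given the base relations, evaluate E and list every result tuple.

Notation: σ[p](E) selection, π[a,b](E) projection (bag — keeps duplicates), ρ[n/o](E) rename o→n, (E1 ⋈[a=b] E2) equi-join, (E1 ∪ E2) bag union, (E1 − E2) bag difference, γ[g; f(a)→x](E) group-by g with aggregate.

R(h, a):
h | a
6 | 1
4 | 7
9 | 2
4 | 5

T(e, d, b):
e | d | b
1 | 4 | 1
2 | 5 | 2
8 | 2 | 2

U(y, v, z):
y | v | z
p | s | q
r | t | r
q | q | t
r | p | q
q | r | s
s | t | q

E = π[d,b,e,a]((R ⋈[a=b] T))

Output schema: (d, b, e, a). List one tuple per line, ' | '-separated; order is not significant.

Stepwise |·|:
  R → 4
  T → 3
  (R ⋈[a=b] T) → 3
  π[d,b,e,a]((R ⋈[a=b] T)) → 3

== RESULT ==
d | b | e | a
2 | 2 | 8 | 2
4 | 1 | 1 | 1
5 | 2 | 2 | 2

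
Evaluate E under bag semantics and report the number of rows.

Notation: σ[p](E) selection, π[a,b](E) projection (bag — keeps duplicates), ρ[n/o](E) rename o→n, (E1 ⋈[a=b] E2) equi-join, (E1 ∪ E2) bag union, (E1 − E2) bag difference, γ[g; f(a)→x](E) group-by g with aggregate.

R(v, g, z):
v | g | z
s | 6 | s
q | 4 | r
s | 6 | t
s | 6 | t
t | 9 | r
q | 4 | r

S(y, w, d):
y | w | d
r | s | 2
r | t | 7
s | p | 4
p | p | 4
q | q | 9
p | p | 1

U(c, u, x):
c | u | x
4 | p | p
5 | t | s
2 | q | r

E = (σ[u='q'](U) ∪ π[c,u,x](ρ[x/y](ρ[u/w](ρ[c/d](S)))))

Subexpression sizes:
  U → 3
  σ[u='q'](U) → 1
  S → 6
  ρ[c/d](S) → 6
  ρ[u/w](ρ[c/d](S)) → 6
  ρ[x/y](ρ[u/w](ρ[c/d](S))) → 6
  π[c,u,x](ρ[x/y](ρ[u/w](ρ[c/d](S)))) → 6
  (σ[u='q'](U) ∪ π[c,u,x](ρ[x/y](ρ[u/w](ρ[c/d](S))))) → 7

|E| = 7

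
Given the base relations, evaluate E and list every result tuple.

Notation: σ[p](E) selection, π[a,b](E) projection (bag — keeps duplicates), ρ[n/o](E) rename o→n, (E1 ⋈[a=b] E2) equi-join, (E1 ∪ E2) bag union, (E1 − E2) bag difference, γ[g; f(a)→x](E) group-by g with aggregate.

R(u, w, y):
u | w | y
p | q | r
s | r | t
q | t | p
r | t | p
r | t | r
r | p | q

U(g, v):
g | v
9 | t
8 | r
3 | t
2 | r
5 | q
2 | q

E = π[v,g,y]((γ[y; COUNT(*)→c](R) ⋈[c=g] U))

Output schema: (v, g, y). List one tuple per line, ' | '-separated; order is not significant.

Per-node cardinality:
  R → 6
  γ[y; COUNT(*)→c](R) → 4
  U → 6
  (γ[y; COUNT(*)→c](R) ⋈[c=g] U) → 4
  π[v,g,y]((γ[y; COUNT(*)→c](R) ⋈[c=g] U)) → 4

== RESULT ==
v | g | y
q | 2 | p
q | 2 | r
r | 2 | p
r | 2 | r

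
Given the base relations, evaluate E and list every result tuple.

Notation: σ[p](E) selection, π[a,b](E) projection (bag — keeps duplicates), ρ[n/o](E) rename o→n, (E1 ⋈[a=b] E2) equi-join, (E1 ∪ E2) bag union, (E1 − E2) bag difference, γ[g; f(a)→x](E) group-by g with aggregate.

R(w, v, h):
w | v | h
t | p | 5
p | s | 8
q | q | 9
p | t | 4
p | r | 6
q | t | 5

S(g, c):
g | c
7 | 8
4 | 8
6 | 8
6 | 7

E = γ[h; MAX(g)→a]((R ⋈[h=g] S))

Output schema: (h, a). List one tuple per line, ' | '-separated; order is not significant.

Stepwise |·|:
  R → 6
  S → 4
  (R ⋈[h=g] S) → 3
  γ[h; MAX(g)→a]((R ⋈[h=g] S)) → 2

== RESULT ==
h | a
4 | 4
6 | 6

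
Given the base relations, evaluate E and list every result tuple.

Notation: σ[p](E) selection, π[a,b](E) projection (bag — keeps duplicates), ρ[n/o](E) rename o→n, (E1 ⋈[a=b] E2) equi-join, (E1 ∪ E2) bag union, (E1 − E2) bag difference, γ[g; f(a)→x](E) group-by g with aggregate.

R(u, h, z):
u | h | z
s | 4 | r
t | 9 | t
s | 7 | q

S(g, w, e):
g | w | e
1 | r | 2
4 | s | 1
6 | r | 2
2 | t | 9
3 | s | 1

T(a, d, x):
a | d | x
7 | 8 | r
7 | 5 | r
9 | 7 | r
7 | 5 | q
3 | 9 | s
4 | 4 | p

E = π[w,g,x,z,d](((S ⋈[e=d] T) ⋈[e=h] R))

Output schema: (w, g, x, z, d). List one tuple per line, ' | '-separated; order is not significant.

Stepwise |·|:
  S → 5
  T → 6
  (S ⋈[e=d] T) → 1
  R → 3
  ((S ⋈[e=d] T) ⋈[e=h] R) → 1
  π[w,g,x,z,d](((S ⋈[e=d] T) ⋈[e=h] R)) → 1

== RESULT ==
w | g | x | z | d
t | 2 | s | t | 9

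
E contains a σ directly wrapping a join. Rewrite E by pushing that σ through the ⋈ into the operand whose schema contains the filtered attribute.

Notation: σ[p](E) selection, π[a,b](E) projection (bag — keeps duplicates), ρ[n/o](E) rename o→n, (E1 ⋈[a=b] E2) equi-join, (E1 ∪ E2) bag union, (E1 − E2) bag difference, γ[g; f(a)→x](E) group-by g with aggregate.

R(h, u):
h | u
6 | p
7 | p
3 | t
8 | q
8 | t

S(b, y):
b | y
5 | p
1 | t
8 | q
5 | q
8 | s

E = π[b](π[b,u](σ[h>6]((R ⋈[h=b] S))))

σ filters on h, owned by the left side.
E' = π[b](π[b,u]((σ[h>6](R) ⋈[h=b] S)))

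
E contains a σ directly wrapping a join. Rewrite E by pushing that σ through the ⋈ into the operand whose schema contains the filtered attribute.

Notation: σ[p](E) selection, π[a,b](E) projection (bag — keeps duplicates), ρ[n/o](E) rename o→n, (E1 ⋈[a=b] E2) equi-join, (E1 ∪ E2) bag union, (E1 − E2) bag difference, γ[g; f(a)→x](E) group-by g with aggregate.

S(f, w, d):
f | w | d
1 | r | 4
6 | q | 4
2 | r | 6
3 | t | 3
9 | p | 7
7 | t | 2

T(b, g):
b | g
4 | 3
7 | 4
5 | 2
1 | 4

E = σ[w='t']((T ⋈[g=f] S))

σ filters on w, owned by the right side.
E' = (T ⋈[g=f] σ[w='t'](S))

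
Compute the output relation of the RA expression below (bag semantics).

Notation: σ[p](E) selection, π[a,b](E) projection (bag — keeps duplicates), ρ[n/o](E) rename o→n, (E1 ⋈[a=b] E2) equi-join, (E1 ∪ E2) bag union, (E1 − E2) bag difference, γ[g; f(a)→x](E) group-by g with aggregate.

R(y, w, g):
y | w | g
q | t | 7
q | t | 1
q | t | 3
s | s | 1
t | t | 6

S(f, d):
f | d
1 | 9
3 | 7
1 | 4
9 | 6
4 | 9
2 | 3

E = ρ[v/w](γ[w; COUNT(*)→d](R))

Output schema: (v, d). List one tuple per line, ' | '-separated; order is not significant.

Per-node cardinality:
  R → 5
  γ[w; COUNT(*)→d](R) → 2
  ρ[v/w](γ[w; COUNT(*)→d](R)) → 2

== RESULT ==
v | d
s | 1
t | 4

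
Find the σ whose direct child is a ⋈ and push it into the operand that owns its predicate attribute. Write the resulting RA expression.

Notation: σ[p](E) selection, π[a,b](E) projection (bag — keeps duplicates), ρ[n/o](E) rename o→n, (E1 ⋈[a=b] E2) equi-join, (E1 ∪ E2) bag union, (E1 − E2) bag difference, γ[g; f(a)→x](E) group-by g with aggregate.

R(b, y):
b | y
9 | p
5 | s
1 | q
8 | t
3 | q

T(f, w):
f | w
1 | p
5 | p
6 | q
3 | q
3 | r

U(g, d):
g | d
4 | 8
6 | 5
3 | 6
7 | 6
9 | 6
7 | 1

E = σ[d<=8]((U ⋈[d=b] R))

σ filters on d, owned by the left side.
E' = (σ[d<=8](U) ⋈[d=b] R)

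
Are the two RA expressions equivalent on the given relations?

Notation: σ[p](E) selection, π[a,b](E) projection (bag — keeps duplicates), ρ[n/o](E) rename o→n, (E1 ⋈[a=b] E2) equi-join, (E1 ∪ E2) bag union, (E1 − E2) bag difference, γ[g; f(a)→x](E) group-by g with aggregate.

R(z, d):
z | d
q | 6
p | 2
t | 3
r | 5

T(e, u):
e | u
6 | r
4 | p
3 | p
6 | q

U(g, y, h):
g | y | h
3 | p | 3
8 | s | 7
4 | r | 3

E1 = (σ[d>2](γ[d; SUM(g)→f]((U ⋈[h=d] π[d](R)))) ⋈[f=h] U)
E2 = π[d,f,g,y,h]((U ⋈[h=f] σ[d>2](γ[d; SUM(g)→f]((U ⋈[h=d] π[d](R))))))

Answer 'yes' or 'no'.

E1 row counts bottom-up:
  U → 3
  R → 4
  π[d](R) → 4
  (U ⋈[h=d] π[d](R)) → 2
  γ[d; SUM(g)→f]((U ⋈[h=d] π[d](R))) → 1
  σ[d>2](γ[d; SUM(g)→f]((U ⋈[h=d] π[d](R)))) → 1
  U → 3
  (σ[d>2](γ[d; SUM(g)→f]((U ⋈[h=d] π[d](R)))) ⋈[f=h] U) → 1
E2 row counts bottom-up:
  U → 3
  U → 3
  R → 4
  π[d](R) → 4
  (U ⋈[h=d] π[d](R)) → 2
  γ[d; SUM(g)→f]((U ⋈[h=d] π[d](R))) → 1
  σ[d>2](γ[d; SUM(g)→f]((U ⋈[h=d] π[d](R)))) → 1
  (U ⋈[h=f] σ[d>2](γ[d; SUM(g)→f]((U ⋈[h=d] π[d](R))))) → 1
  π[d,f,g,y,h]((U ⋈[h=f] σ[d>2](γ[d; SUM(g)→f]((U ⋈[h=d] π[d](R)))))) → 1

E1 and E2 produce the same multiset:
d | f | g | y | h
3 | 7 | 8 | s | 7

yes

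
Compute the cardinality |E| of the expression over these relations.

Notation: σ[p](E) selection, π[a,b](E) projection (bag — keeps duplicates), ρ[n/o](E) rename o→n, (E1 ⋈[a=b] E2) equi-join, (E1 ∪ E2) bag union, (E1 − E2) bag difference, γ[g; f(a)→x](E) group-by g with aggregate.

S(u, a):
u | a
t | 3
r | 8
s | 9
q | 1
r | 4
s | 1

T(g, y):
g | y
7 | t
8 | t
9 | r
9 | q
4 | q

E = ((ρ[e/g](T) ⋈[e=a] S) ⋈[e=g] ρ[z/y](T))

Subexpression sizes:
  T → 5
  ρ[e/g](T) → 5
  S → 6
  (ρ[e/g](T) ⋈[e=a] S) → 4
  T → 5
  ρ[z/y](T) → 5
  ((ρ[e/g](T) ⋈[e=a] S) ⋈[e=g] ρ[z/y](T)) → 6

|E| = 6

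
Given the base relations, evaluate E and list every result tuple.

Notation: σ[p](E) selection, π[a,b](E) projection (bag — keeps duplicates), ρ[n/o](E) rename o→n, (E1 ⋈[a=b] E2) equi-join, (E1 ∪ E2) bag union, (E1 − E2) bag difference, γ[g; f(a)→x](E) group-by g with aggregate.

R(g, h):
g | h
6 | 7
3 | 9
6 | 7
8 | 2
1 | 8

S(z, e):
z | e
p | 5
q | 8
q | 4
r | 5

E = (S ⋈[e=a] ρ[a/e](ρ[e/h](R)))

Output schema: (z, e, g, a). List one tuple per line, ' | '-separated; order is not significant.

Stepwise |·|:
  S → 4
  R → 5
  ρ[e/h](R) → 5
  ρ[a/e](ρ[e/h](R)) → 5
  (S ⋈[e=a] ρ[a/e](ρ[e/h](R))) → 1

== RESULT ==
z | e | g | a
q | 8 | 1 | 8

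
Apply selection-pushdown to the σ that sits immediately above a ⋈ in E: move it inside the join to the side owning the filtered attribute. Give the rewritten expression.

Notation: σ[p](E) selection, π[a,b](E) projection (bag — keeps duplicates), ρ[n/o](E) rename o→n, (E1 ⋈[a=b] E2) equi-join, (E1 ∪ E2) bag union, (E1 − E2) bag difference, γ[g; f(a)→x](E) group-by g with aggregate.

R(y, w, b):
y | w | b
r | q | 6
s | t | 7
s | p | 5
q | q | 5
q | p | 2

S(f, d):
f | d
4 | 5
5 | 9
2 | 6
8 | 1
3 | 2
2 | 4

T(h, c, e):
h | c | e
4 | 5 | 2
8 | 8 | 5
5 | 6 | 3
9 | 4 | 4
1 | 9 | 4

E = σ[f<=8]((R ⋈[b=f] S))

σ filters on f, owned by the right side.
E' = (R ⋈[b=f] σ[f<=8](S))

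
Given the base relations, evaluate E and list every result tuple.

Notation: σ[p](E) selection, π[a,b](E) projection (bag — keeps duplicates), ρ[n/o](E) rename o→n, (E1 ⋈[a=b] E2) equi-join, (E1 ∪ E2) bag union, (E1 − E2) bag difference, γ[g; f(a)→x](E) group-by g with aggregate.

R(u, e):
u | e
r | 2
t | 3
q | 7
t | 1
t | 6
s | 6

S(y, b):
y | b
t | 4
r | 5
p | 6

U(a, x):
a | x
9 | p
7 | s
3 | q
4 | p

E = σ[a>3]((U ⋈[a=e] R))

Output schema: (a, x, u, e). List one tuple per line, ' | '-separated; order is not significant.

Per-node cardinality:
  U → 4
  R → 6
  (U ⋈[a=e] R) → 2
  σ[a>3]((U ⋈[a=e] R)) → 1

== RESULT ==
a | x | u | e
7 | s | q | 7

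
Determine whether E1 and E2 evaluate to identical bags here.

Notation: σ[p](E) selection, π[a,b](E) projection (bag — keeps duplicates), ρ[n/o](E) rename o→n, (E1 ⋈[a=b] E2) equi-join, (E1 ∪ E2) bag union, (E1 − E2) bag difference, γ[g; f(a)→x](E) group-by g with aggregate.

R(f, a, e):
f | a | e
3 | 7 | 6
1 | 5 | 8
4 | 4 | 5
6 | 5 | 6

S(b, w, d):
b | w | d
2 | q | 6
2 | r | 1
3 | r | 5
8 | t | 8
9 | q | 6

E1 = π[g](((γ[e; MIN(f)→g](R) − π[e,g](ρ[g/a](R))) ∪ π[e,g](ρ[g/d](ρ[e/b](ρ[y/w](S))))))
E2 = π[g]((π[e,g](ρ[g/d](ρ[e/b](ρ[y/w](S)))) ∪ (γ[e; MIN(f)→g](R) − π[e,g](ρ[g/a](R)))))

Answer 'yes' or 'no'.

E1 stepwise |·|:
  R → 4
  γ[e; MIN(f)→g](R) → 3
  R → 4
  ρ[g/a](R) → 4
  π[e,g](ρ[g/a](R)) → 4
  (γ[e; MIN(f)→g](R) − π[e,g](ρ[g/a](R))) → 2
  S → 5
  ρ[y/w](S) → 5
  ρ[e/b](ρ[y/w](S)) → 5
  ρ[g/d](ρ[e/b](ρ[y/w](S))) → 5
  π[e,g](ρ[g/d](ρ[e/b](ρ[y/w](S)))) → 5
  ((γ[e; MIN(f)→g](R) − π[e,g](ρ[g/a](R))) ∪ π[e,g](ρ[g/d](ρ[e/b](ρ[y/w](S))))) → 7
  π[g](((γ[e; MIN(f)→g](R) − π[e,g](ρ[g/a](R))) ∪ π[e,g](ρ[g/d](ρ[e/b](ρ[y/w](S)))))) → 7
E2 stepwise |·|:
  S → 5
  ρ[y/w](S) → 5
  ρ[e/b](ρ[y/w](S)) → 5
  ρ[g/d](ρ[e/b](ρ[y/w](S))) → 5
  π[e,g](ρ[g/d](ρ[e/b](ρ[y/w](S)))) → 5
  R → 4
  γ[e; MIN(f)→g](R) → 3
  R → 4
  ρ[g/a](R) → 4
  π[e,g](ρ[g/a](R)) → 4
  (γ[e; MIN(f)→g](R) − π[e,g](ρ[g/a](R))) → 2
  (π[e,g](ρ[g/d](ρ[e/b](ρ[y/w](S)))) ∪ (γ[e; MIN(f)→g](R) − π[e,g](ρ[g/a](R)))) → 7
  π[g]((π[e,g](ρ[g/d](ρ[e/b](ρ[y/w](S)))) ∪ (γ[e; MIN(f)→g](R) − π[e,g](ρ[g/a](R))))) → 7

E1 and E2 produce the same multiset:
g
1
1
3
5
6
6
8

yes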